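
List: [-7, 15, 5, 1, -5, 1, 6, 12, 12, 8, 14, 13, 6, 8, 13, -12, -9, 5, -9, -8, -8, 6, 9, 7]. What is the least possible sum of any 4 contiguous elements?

(-7, 15, 5, 1) → sum 14
(15, 5, 1, -5) → sum 16
(5, 1, -5, 1) → sum 2
(1, -5, 1, 6) → sum 3
(-5, 1, 6, 12) → sum 14
(1, 6, 12, 12) → sum 31
(6, 12, 12, 8) → sum 38
(12, 12, 8, 14) → sum 46
(12, 8, 14, 13) → sum 47
(8, 14, 13, 6) → sum 41
(14, 13, 6, 8) → sum 41
(13, 6, 8, 13) → sum 40
(6, 8, 13, -12) → sum 15
(8, 13, -12, -9) → sum 0
(13, -12, -9, 5) → sum -3
(-12, -9, 5, -9) → sum -25
(-9, 5, -9, -8) → sum -21
(5, -9, -8, -8) → sum -20
(-9, -8, -8, 6) → sum -19
(-8, -8, 6, 9) → sum -1
(-8, 6, 9, 7) → sum 14
Least of these is -25.

-25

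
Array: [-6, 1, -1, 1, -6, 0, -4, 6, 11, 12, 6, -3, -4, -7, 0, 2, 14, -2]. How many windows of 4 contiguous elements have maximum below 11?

[-6, 1, -1, 1] → max 1  < 11 ✓
[1, -1, 1, -6] → max 1  < 11 ✓
[-1, 1, -6, 0] → max 1  < 11 ✓
[1, -6, 0, -4] → max 1  < 11 ✓
[-6, 0, -4, 6] → max 6  < 11 ✓
[0, -4, 6, 11] → max 11
[-4, 6, 11, 12] → max 12
[6, 11, 12, 6] → max 12
[11, 12, 6, -3] → max 12
[12, 6, -3, -4] → max 12
[6, -3, -4, -7] → max 6  < 11 ✓
[-3, -4, -7, 0] → max 0  < 11 ✓
[-4, -7, 0, 2] → max 2  < 11 ✓
[-7, 0, 2, 14] → max 14
[0, 2, 14, -2] → max 14
8 windows satisfy the condition.

8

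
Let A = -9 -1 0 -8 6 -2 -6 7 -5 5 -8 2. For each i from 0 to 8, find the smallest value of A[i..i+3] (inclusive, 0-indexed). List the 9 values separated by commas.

Sliding a size-4 window across the 12 values:
-9 -1 0 -8 → min -9
-1 0 -8 6 → min -8
0 -8 6 -2 → min -8
-8 6 -2 -6 → min -8
6 -2 -6 7 → min -6
-2 -6 7 -5 → min -6
-6 7 -5 5 → min -6
7 -5 5 -8 → min -8
-5 5 -8 2 → min -8

-9, -8, -8, -8, -6, -6, -6, -8, -8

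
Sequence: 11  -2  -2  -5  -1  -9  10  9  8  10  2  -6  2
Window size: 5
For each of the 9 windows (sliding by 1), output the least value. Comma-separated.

(11, -2, -2, -5, -1) → min -5
(-2, -2, -5, -1, -9) → min -9
(-2, -5, -1, -9, 10) → min -9
(-5, -1, -9, 10, 9) → min -9
(-1, -9, 10, 9, 8) → min -9
(-9, 10, 9, 8, 10) → min -9
(10, 9, 8, 10, 2) → min 2
(9, 8, 10, 2, -6) → min -6
(8, 10, 2, -6, 2) → min -6

-5, -9, -9, -9, -9, -9, 2, -6, -6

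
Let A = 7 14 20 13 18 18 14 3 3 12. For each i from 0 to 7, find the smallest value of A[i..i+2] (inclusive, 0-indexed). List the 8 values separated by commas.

[7, 14, 20] → min 7
[14, 20, 13] → min 13
[20, 13, 18] → min 13
[13, 18, 18] → min 13
[18, 18, 14] → min 14
[18, 14, 3] → min 3
[14, 3, 3] → min 3
[3, 3, 12] → min 3

7, 13, 13, 13, 14, 3, 3, 3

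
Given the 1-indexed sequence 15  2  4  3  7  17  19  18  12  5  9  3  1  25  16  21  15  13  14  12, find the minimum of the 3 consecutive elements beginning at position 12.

Elements at indices 12..14: 3, 1, 25
min(3, 1, 25) = 1

1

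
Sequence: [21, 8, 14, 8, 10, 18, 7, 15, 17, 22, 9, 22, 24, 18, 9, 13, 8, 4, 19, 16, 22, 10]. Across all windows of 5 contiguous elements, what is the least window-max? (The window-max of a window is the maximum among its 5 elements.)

18

21 8 14 8 10 → max 21
8 14 8 10 18 → max 18
14 8 10 18 7 → max 18
8 10 18 7 15 → max 18
10 18 7 15 17 → max 18
18 7 15 17 22 → max 22
7 15 17 22 9 → max 22
15 17 22 9 22 → max 22
17 22 9 22 24 → max 24
22 9 22 24 18 → max 24
9 22 24 18 9 → max 24
22 24 18 9 13 → max 24
24 18 9 13 8 → max 24
18 9 13 8 4 → max 18
9 13 8 4 19 → max 19
13 8 4 19 16 → max 19
8 4 19 16 22 → max 22
4 19 16 22 10 → max 22
Least of these is 18.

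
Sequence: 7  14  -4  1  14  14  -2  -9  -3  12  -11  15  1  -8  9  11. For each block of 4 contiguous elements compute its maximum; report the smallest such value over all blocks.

11

Window maxs for each of the 13 positions:
[7, 14, -4, 1] → max 14
[14, -4, 1, 14] → max 14
[-4, 1, 14, 14] → max 14
[1, 14, 14, -2] → max 14
[14, 14, -2, -9] → max 14
[14, -2, -9, -3] → max 14
[-2, -9, -3, 12] → max 12
[-9, -3, 12, -11] → max 12
[-3, 12, -11, 15] → max 15
[12, -11, 15, 1] → max 15
[-11, 15, 1, -8] → max 15
[15, 1, -8, 9] → max 15
[1, -8, 9, 11] → max 11
Smallest of these is 11.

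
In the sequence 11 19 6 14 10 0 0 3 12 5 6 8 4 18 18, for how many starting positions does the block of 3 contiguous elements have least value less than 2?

[11, 19, 6] → min 6
[19, 6, 14] → min 6
[6, 14, 10] → min 6
[14, 10, 0] → min 0  < 2 ✓
[10, 0, 0] → min 0  < 2 ✓
[0, 0, 3] → min 0  < 2 ✓
[0, 3, 12] → min 0  < 2 ✓
[3, 12, 5] → min 3
[12, 5, 6] → min 5
[5, 6, 8] → min 5
[6, 8, 4] → min 4
[8, 4, 18] → min 4
[4, 18, 18] → min 4
4 windows satisfy the condition.

4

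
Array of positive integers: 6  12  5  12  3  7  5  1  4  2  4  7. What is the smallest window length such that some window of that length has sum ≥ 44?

6

add 6: running sum 6 < 44
add 12: running sum 18 < 44
add 5: running sum 23 < 44
add 12: running sum 35 < 44
add 3: running sum 38 < 44
end 5: [6, 12, 5, 12, 3, 7] sum 45, len 6
end 6: [12, 5, 12, 3, 7, 5] sum 44, len 6
end 7: [12, 5, 12, 3, 7, 5, 1] sum 45, len 7
end 8: [12, 5, 12, 3, 7, 5, 1, 4] sum 49, len 8
end 9: [12, 5, 12, 3, 7, 5, 1, 4, 2] sum 51, len 9
end 10: [12, 5, 12, 3, 7, 5, 1, 4, 2, 4] sum 55, len 10
end 11: [12, 3, 7, 5, 1, 4, 2, 4, 7] sum 45, len 9
Shortest qualifying length: 6.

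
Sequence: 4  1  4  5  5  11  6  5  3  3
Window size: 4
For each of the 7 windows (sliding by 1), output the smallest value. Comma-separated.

1, 1, 4, 5, 5, 3, 3

[4, 1, 4, 5] → min 1
[1, 4, 5, 5] → min 1
[4, 5, 5, 11] → min 4
[5, 5, 11, 6] → min 5
[5, 11, 6, 5] → min 5
[11, 6, 5, 3] → min 3
[6, 5, 3, 3] → min 3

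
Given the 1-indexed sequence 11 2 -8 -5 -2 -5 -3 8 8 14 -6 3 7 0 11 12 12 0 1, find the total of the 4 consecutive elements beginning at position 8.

24

Elements at indices 8..11: 8, 8, 14, -6
sum(8, 8, 14, -6) = 24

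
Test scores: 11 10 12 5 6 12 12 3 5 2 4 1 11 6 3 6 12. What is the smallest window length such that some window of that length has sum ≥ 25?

add 11: running sum 11 < 25
add 10: running sum 21 < 25
end 2: [11, 10, 12] sum 33, len 3
end 3: [10, 12, 5] sum 27, len 3
end 4: [10, 12, 5, 6] sum 33, len 4
end 5: [12, 5, 6, 12] sum 35, len 4
end 6: [6, 12, 12] sum 30, len 3
end 7: [12, 12, 3] sum 27, len 3
end 8: [12, 12, 3, 5] sum 32, len 4
end 9: [12, 12, 3, 5, 2] sum 34, len 5
end 10: [12, 3, 5, 2, 4] sum 26, len 5
end 11: [12, 3, 5, 2, 4, 1] sum 27, len 6
end 12: [3, 5, 2, 4, 1, 11] sum 26, len 6
end 13: [5, 2, 4, 1, 11, 6] sum 29, len 6
end 14: [4, 1, 11, 6, 3] sum 25, len 5
end 15: [11, 6, 3, 6] sum 26, len 4
end 16: [6, 3, 6, 12] sum 27, len 4
Shortest qualifying length: 3.

3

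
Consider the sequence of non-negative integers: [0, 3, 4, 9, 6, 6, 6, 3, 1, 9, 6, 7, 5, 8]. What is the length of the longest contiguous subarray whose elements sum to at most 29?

6

→ 0: sum 0, len 1
→ 3: sum 3, len 2
→ 4: sum 7, len 3
→ 9: sum 16, len 4
→ 6: sum 22, len 5
→ 6: sum 28, len 6
→ 6 (dropped 0, 3, 4): sum 27, len 4
→ 3 (dropped 9): sum 21, len 4
→ 1: sum 22, len 5
→ 9 (dropped 6): sum 25, len 5
→ 6 (dropped 6): sum 25, len 5
→ 7 (dropped 6): sum 26, len 5
→ 5 (dropped 3): sum 28, len 5
→ 8 (dropped 1, 9): sum 26, len 4
Longest length seen: 6.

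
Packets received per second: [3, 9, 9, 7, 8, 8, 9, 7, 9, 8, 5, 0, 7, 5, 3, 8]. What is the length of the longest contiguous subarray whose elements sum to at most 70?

11

→ 3: sum 3, len 1
→ 9: sum 12, len 2
→ 9: sum 21, len 3
→ 7: sum 28, len 4
→ 8: sum 36, len 5
→ 8: sum 44, len 6
→ 9: sum 53, len 7
→ 7: sum 60, len 8
→ 9: sum 69, len 9
→ 8 (dropped 3, 9): sum 65, len 8
→ 5: sum 70, len 9
→ 0: sum 70, len 10
→ 7 (dropped 9): sum 68, len 10
→ 5 (dropped 7): sum 66, len 10
→ 3: sum 69, len 11
→ 8 (dropped 8): sum 69, len 11
Longest length seen: 11.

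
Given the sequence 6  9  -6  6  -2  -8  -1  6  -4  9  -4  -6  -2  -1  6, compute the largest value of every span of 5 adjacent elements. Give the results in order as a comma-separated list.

Sliding a size-5 window across the 15 values:
[6, 9, -6, 6, -2] → max 9
[9, -6, 6, -2, -8] → max 9
[-6, 6, -2, -8, -1] → max 6
[6, -2, -8, -1, 6] → max 6
[-2, -8, -1, 6, -4] → max 6
[-8, -1, 6, -4, 9] → max 9
[-1, 6, -4, 9, -4] → max 9
[6, -4, 9, -4, -6] → max 9
[-4, 9, -4, -6, -2] → max 9
[9, -4, -6, -2, -1] → max 9
[-4, -6, -2, -1, 6] → max 6

9, 9, 6, 6, 6, 9, 9, 9, 9, 9, 6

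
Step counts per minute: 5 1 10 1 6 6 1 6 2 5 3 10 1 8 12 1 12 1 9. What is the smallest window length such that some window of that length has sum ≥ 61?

add 5: running sum 5 < 61
add 1: running sum 6 < 61
add 10: running sum 16 < 61
add 1: running sum 17 < 61
add 6: running sum 23 < 61
add 6: running sum 29 < 61
add 1: running sum 30 < 61
add 6: running sum 36 < 61
add 2: running sum 38 < 61
add 5: running sum 43 < 61
add 3: running sum 46 < 61
add 10: running sum 56 < 61
add 1: running sum 57 < 61
add 8: shortest ending here [5, 1, 10, 1, 6, 6, 1, 6, 2, 5, 3, 10, 1, 8] sum 65, len 14
add 12: shortest ending here [1, 6, 6, 1, 6, 2, 5, 3, 10, 1, 8, 12] sum 61, len 12
add 1: shortest ending here [6, 6, 1, 6, 2, 5, 3, 10, 1, 8, 12, 1] sum 61, len 12
add 12: shortest ending here [1, 6, 2, 5, 3, 10, 1, 8, 12, 1, 12] sum 61, len 11
add 1: shortest ending here [6, 2, 5, 3, 10, 1, 8, 12, 1, 12, 1] sum 61, len 11
add 9: shortest ending here [5, 3, 10, 1, 8, 12, 1, 12, 1, 9] sum 62, len 10
Shortest qualifying length: 10.

10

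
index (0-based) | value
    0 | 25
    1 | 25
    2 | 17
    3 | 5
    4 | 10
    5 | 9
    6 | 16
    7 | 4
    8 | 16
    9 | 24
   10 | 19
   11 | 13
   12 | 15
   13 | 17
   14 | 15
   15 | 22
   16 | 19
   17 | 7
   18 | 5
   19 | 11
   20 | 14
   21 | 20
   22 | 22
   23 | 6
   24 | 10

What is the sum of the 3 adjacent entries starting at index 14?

56

Elements at indices 14..16: 15, 22, 19
sum(15, 22, 19) = 56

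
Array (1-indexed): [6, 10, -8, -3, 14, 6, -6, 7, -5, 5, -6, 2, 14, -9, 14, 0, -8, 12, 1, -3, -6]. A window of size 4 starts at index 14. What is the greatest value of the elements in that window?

14

Elements at indices 14..17: -9, 14, 0, -8
max(-9, 14, 0, -8) = 14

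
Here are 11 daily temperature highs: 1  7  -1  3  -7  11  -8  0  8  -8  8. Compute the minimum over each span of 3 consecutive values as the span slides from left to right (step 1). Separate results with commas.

-1, -1, -7, -7, -8, -8, -8, -8, -8

[1, 7, -1] → min -1
[7, -1, 3] → min -1
[-1, 3, -7] → min -7
[3, -7, 11] → min -7
[-7, 11, -8] → min -8
[11, -8, 0] → min -8
[-8, 0, 8] → min -8
[0, 8, -8] → min -8
[8, -8, 8] → min -8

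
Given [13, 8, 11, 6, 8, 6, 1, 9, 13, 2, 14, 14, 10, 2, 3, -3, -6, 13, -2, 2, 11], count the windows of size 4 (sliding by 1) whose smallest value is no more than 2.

(13, 8, 11, 6) → min 6
(8, 11, 6, 8) → min 6
(11, 6, 8, 6) → min 6
(6, 8, 6, 1) → min 1  ≤ 2 ✓
(8, 6, 1, 9) → min 1  ≤ 2 ✓
(6, 1, 9, 13) → min 1  ≤ 2 ✓
(1, 9, 13, 2) → min 1  ≤ 2 ✓
(9, 13, 2, 14) → min 2  ≤ 2 ✓
(13, 2, 14, 14) → min 2  ≤ 2 ✓
(2, 14, 14, 10) → min 2  ≤ 2 ✓
(14, 14, 10, 2) → min 2  ≤ 2 ✓
(14, 10, 2, 3) → min 2  ≤ 2 ✓
(10, 2, 3, -3) → min -3  ≤ 2 ✓
(2, 3, -3, -6) → min -6  ≤ 2 ✓
(3, -3, -6, 13) → min -6  ≤ 2 ✓
(-3, -6, 13, -2) → min -6  ≤ 2 ✓
(-6, 13, -2, 2) → min -6  ≤ 2 ✓
(13, -2, 2, 11) → min -2  ≤ 2 ✓
15 windows satisfy the condition.

15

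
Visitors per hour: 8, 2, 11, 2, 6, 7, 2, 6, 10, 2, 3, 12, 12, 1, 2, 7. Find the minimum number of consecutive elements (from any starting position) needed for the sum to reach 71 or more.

11

Extend right; whenever the sum reaches 71, record the length and shrink from the left:
add 8: running sum 8 < 71
add 2: running sum 10 < 71
add 11: running sum 21 < 71
add 2: running sum 23 < 71
add 6: running sum 29 < 71
add 7: running sum 36 < 71
add 2: running sum 38 < 71
add 6: running sum 44 < 71
add 10: running sum 54 < 71
add 2: running sum 56 < 71
add 3: running sum 59 < 71
end 11: [8, 2, 11, 2, 6, 7, 2, 6, 10, 2, 3, 12] sum 71, len 12
end 12: [11, 2, 6, 7, 2, 6, 10, 2, 3, 12, 12] sum 73, len 11
end 13: [11, 2, 6, 7, 2, 6, 10, 2, 3, 12, 12, 1] sum 74, len 12
end 14: [11, 2, 6, 7, 2, 6, 10, 2, 3, 12, 12, 1, 2] sum 76, len 13
end 15: [2, 6, 7, 2, 6, 10, 2, 3, 12, 12, 1, 2, 7] sum 72, len 13
Shortest qualifying length: 11.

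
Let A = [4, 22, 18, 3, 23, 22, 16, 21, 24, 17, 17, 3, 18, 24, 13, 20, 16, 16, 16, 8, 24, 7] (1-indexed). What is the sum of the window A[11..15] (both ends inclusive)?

Elements at indices 11..15: 17, 3, 18, 24, 13
sum(17, 3, 18, 24, 13) = 75

75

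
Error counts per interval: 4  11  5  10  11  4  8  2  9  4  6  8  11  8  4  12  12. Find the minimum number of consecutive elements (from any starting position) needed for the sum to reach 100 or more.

14

Extend right; whenever the sum reaches 100, record the length and shrink from the left:
add 4: running sum 4 < 100
add 11: running sum 15 < 100
add 5: running sum 20 < 100
add 10: running sum 30 < 100
add 11: running sum 41 < 100
add 4: running sum 45 < 100
add 8: running sum 53 < 100
add 2: running sum 55 < 100
add 9: running sum 64 < 100
add 4: running sum 68 < 100
add 6: running sum 74 < 100
add 8: running sum 82 < 100
add 11: running sum 93 < 100
add 8: shortest ending here [4, 11, 5, 10, 11, 4, 8, 2, 9, 4, 6, 8, 11, 8] sum 101, len 14
add 4: shortest ending here [11, 5, 10, 11, 4, 8, 2, 9, 4, 6, 8, 11, 8, 4] sum 101, len 14
add 12: shortest ending here [5, 10, 11, 4, 8, 2, 9, 4, 6, 8, 11, 8, 4, 12] sum 102, len 14
add 12: shortest ending here [10, 11, 4, 8, 2, 9, 4, 6, 8, 11, 8, 4, 12, 12] sum 109, len 14
Shortest qualifying length: 14.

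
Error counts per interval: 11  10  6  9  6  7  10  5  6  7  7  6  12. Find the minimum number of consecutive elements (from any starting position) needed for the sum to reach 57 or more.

add 11: running sum 11 < 57
add 10: running sum 21 < 57
add 6: running sum 27 < 57
add 9: running sum 36 < 57
add 6: running sum 42 < 57
add 7: running sum 49 < 57
add 10: shortest ending here [11, 10, 6, 9, 6, 7, 10] sum 59, len 7
add 5: shortest ending here [11, 10, 6, 9, 6, 7, 10, 5] sum 64, len 8
add 6: shortest ending here [10, 6, 9, 6, 7, 10, 5, 6] sum 59, len 8
add 7: shortest ending here [10, 6, 9, 6, 7, 10, 5, 6, 7] sum 66, len 9
add 7: shortest ending here [9, 6, 7, 10, 5, 6, 7, 7] sum 57, len 8
add 6: shortest ending here [9, 6, 7, 10, 5, 6, 7, 7, 6] sum 63, len 9
add 12: shortest ending here [7, 10, 5, 6, 7, 7, 6, 12] sum 60, len 8
Shortest qualifying length: 7.

7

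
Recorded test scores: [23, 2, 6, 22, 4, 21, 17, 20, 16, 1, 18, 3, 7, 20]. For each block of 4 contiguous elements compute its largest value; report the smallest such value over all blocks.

18

Window maxs for each of the 11 positions:
23 2 6 22 → max 23
2 6 22 4 → max 22
6 22 4 21 → max 22
22 4 21 17 → max 22
4 21 17 20 → max 21
21 17 20 16 → max 21
17 20 16 1 → max 20
20 16 1 18 → max 20
16 1 18 3 → max 18
1 18 3 7 → max 18
18 3 7 20 → max 20
Smallest of these is 18.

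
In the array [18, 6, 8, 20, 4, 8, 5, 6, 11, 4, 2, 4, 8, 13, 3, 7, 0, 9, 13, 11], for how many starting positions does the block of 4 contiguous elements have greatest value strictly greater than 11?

10

[18, 6, 8, 20] → max 20  > 11 ✓
[6, 8, 20, 4] → max 20  > 11 ✓
[8, 20, 4, 8] → max 20  > 11 ✓
[20, 4, 8, 5] → max 20  > 11 ✓
[4, 8, 5, 6] → max 8
[8, 5, 6, 11] → max 11
[5, 6, 11, 4] → max 11
[6, 11, 4, 2] → max 11
[11, 4, 2, 4] → max 11
[4, 2, 4, 8] → max 8
[2, 4, 8, 13] → max 13  > 11 ✓
[4, 8, 13, 3] → max 13  > 11 ✓
[8, 13, 3, 7] → max 13  > 11 ✓
[13, 3, 7, 0] → max 13  > 11 ✓
[3, 7, 0, 9] → max 9
[7, 0, 9, 13] → max 13  > 11 ✓
[0, 9, 13, 11] → max 13  > 11 ✓
10 windows satisfy the condition.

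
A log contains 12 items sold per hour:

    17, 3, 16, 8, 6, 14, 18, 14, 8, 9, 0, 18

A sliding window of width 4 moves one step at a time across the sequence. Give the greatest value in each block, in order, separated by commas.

17, 16, 16, 18, 18, 18, 18, 14, 18

(17, 3, 16, 8) → max 17
(3, 16, 8, 6) → max 16
(16, 8, 6, 14) → max 16
(8, 6, 14, 18) → max 18
(6, 14, 18, 14) → max 18
(14, 18, 14, 8) → max 18
(18, 14, 8, 9) → max 18
(14, 8, 9, 0) → max 14
(8, 9, 0, 18) → max 18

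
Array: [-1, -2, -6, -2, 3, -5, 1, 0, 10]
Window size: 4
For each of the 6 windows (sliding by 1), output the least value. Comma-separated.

[-1, -2, -6, -2] → min -6
[-2, -6, -2, 3] → min -6
[-6, -2, 3, -5] → min -6
[-2, 3, -5, 1] → min -5
[3, -5, 1, 0] → min -5
[-5, 1, 0, 10] → min -5

-6, -6, -6, -5, -5, -5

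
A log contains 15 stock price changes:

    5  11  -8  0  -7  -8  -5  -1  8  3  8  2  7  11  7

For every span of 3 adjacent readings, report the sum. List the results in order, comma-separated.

8, 3, -15, -15, -20, -14, 2, 10, 19, 13, 17, 20, 25

(5, 11, -8) → sum 8
(11, -8, 0) → sum 3
(-8, 0, -7) → sum -15
(0, -7, -8) → sum -15
(-7, -8, -5) → sum -20
(-8, -5, -1) → sum -14
(-5, -1, 8) → sum 2
(-1, 8, 3) → sum 10
(8, 3, 8) → sum 19
(3, 8, 2) → sum 13
(8, 2, 7) → sum 17
(2, 7, 11) → sum 20
(7, 11, 7) → sum 25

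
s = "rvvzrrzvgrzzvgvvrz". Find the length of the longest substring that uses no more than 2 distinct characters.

4

[r] 1 distinct, len 1
[r, v] 2 distinct, len 2
[r, v, v] 2 distinct, len 3
[v, v, z] 2 distinct, len 3
[z, r] 2 distinct, len 2
[z, r, r] 2 distinct, len 3
[z, r, r, z] 2 distinct, len 4
[z, v] 2 distinct, len 2
[v, g] 2 distinct, len 2
[g, r] 2 distinct, len 2
[r, z] 2 distinct, len 2
[r, z, z] 2 distinct, len 3
[z, z, v] 2 distinct, len 3
[v, g] 2 distinct, len 2
[v, g, v] 2 distinct, len 3
[v, g, v, v] 2 distinct, len 4
[v, v, r] 2 distinct, len 3
[r, z] 2 distinct, len 2
Longest length with ≤2 distinct: 4.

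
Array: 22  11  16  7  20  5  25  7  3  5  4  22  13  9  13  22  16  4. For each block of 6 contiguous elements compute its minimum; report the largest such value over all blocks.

Each size-6 window and its min:
22 11 16 7 20 5 → min 5
11 16 7 20 5 25 → min 5
16 7 20 5 25 7 → min 5
7 20 5 25 7 3 → min 3
20 5 25 7 3 5 → min 3
5 25 7 3 5 4 → min 3
25 7 3 5 4 22 → min 3
7 3 5 4 22 13 → min 3
3 5 4 22 13 9 → min 3
5 4 22 13 9 13 → min 4
4 22 13 9 13 22 → min 4
22 13 9 13 22 16 → min 9
13 9 13 22 16 4 → min 4
Largest of these is 9.

9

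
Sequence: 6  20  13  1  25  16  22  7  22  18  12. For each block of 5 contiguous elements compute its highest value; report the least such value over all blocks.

22

Window maxs for each of the 7 positions:
6 20 13 1 25 → max 25
20 13 1 25 16 → max 25
13 1 25 16 22 → max 25
1 25 16 22 7 → max 25
25 16 22 7 22 → max 25
16 22 7 22 18 → max 22
22 7 22 18 12 → max 22
Least of these is 22.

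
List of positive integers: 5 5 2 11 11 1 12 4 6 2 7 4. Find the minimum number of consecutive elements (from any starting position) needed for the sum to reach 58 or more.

9

add 5: running sum 5 < 58
add 5: running sum 10 < 58
add 2: running sum 12 < 58
add 11: running sum 23 < 58
add 11: running sum 34 < 58
add 1: running sum 35 < 58
add 12: running sum 47 < 58
add 4: running sum 51 < 58
add 6: running sum 57 < 58
end 9: [5, 5, 2, 11, 11, 1, 12, 4, 6, 2] sum 59, len 10
end 10: [5, 2, 11, 11, 1, 12, 4, 6, 2, 7] sum 61, len 10
end 11: [11, 11, 1, 12, 4, 6, 2, 7, 4] sum 58, len 9
Shortest qualifying length: 9.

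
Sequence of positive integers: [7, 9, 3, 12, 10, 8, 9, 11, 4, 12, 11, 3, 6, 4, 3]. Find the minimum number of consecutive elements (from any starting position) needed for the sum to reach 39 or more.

4

add 7: running sum 7 < 39
add 9: running sum 16 < 39
add 3: running sum 19 < 39
add 12: running sum 31 < 39
end 4: [7, 9, 3, 12, 10] sum 41, len 5
end 5: [9, 3, 12, 10, 8] sum 42, len 5
end 6: [12, 10, 8, 9] sum 39, len 4
end 7: [12, 10, 8, 9, 11] sum 50, len 5
end 8: [10, 8, 9, 11, 4] sum 42, len 5
end 9: [8, 9, 11, 4, 12] sum 44, len 5
end 10: [9, 11, 4, 12, 11] sum 47, len 5
end 11: [11, 4, 12, 11, 3] sum 41, len 5
end 12: [11, 4, 12, 11, 3, 6] sum 47, len 6
end 13: [4, 12, 11, 3, 6, 4] sum 40, len 6
end 14: [12, 11, 3, 6, 4, 3] sum 39, len 6
Shortest qualifying length: 4.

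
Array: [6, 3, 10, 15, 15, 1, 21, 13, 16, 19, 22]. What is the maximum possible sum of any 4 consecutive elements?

70

6 3 10 15 → sum 34
3 10 15 15 → sum 43
10 15 15 1 → sum 41
15 15 1 21 → sum 52
15 1 21 13 → sum 50
1 21 13 16 → sum 51
21 13 16 19 → sum 69
13 16 19 22 → sum 70
Maximum of these is 70.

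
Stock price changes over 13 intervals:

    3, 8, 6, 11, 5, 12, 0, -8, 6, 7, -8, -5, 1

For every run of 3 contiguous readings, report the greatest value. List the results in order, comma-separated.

(3, 8, 6) → max 8
(8, 6, 11) → max 11
(6, 11, 5) → max 11
(11, 5, 12) → max 12
(5, 12, 0) → max 12
(12, 0, -8) → max 12
(0, -8, 6) → max 6
(-8, 6, 7) → max 7
(6, 7, -8) → max 7
(7, -8, -5) → max 7
(-8, -5, 1) → max 1

8, 11, 11, 12, 12, 12, 6, 7, 7, 7, 1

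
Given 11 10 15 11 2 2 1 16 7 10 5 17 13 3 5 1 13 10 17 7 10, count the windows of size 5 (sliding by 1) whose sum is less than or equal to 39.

[11, 10, 15, 11, 2] → sum 49
[10, 15, 11, 2, 2] → sum 40
[15, 11, 2, 2, 1] → sum 31  ≤ 39 ✓
[11, 2, 2, 1, 16] → sum 32  ≤ 39 ✓
[2, 2, 1, 16, 7] → sum 28  ≤ 39 ✓
[2, 1, 16, 7, 10] → sum 36  ≤ 39 ✓
[1, 16, 7, 10, 5] → sum 39  ≤ 39 ✓
[16, 7, 10, 5, 17] → sum 55
[7, 10, 5, 17, 13] → sum 52
[10, 5, 17, 13, 3] → sum 48
[5, 17, 13, 3, 5] → sum 43
[17, 13, 3, 5, 1] → sum 39  ≤ 39 ✓
[13, 3, 5, 1, 13] → sum 35  ≤ 39 ✓
[3, 5, 1, 13, 10] → sum 32  ≤ 39 ✓
[5, 1, 13, 10, 17] → sum 46
[1, 13, 10, 17, 7] → sum 48
[13, 10, 17, 7, 10] → sum 57
8 windows satisfy the condition.

8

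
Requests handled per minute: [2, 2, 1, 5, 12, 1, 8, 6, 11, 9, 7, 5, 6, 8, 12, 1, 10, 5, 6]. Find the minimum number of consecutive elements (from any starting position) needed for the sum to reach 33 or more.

add 2: running sum 2 < 33
add 2: running sum 4 < 33
add 1: running sum 5 < 33
add 5: running sum 10 < 33
add 12: running sum 22 < 33
add 1: running sum 23 < 33
add 8: running sum 31 < 33
end 7: [1, 5, 12, 1, 8, 6] sum 33, len 6
end 8: [12, 1, 8, 6, 11] sum 38, len 5
end 9: [8, 6, 11, 9] sum 34, len 4
end 10: [6, 11, 9, 7] sum 33, len 4
end 11: [6, 11, 9, 7, 5] sum 38, len 5
end 12: [11, 9, 7, 5, 6] sum 38, len 5
end 13: [9, 7, 5, 6, 8] sum 35, len 5
end 14: [7, 5, 6, 8, 12] sum 38, len 5
end 15: [7, 5, 6, 8, 12, 1] sum 39, len 6
end 16: [6, 8, 12, 1, 10] sum 37, len 5
end 17: [8, 12, 1, 10, 5] sum 36, len 5
end 18: [12, 1, 10, 5, 6] sum 34, len 5
Shortest qualifying length: 4.

4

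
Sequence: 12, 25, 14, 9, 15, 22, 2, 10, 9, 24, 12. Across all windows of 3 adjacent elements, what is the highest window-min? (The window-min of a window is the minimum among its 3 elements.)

12

Each size-3 window and its min:
12 25 14 → min 12
25 14 9 → min 9
14 9 15 → min 9
9 15 22 → min 9
15 22 2 → min 2
22 2 10 → min 2
2 10 9 → min 2
10 9 24 → min 9
9 24 12 → min 9
Highest of these is 12.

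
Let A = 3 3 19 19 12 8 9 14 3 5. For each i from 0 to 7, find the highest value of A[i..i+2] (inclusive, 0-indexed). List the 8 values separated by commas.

19, 19, 19, 19, 12, 14, 14, 14

Sliding a size-3 window across the 10 values:
[3, 3, 19] → max 19
[3, 19, 19] → max 19
[19, 19, 12] → max 19
[19, 12, 8] → max 19
[12, 8, 9] → max 12
[8, 9, 14] → max 14
[9, 14, 3] → max 14
[14, 3, 5] → max 14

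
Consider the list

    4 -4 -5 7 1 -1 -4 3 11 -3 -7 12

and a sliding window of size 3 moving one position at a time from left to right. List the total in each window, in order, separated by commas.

(4, -4, -5) → sum -5
(-4, -5, 7) → sum -2
(-5, 7, 1) → sum 3
(7, 1, -1) → sum 7
(1, -1, -4) → sum -4
(-1, -4, 3) → sum -2
(-4, 3, 11) → sum 10
(3, 11, -3) → sum 11
(11, -3, -7) → sum 1
(-3, -7, 12) → sum 2

-5, -2, 3, 7, -4, -2, 10, 11, 1, 2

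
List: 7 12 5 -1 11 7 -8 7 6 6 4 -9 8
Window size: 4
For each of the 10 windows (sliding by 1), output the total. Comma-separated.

23, 27, 22, 9, 17, 12, 11, 23, 7, 9

[7, 12, 5, -1] → sum 23
[12, 5, -1, 11] → sum 27
[5, -1, 11, 7] → sum 22
[-1, 11, 7, -8] → sum 9
[11, 7, -8, 7] → sum 17
[7, -8, 7, 6] → sum 12
[-8, 7, 6, 6] → sum 11
[7, 6, 6, 4] → sum 23
[6, 6, 4, -9] → sum 7
[6, 4, -9, 8] → sum 9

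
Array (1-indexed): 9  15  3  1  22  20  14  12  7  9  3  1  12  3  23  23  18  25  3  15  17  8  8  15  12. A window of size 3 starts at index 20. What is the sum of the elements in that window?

Elements at indices 20..22: 15, 17, 8
sum(15, 17, 8) = 40

40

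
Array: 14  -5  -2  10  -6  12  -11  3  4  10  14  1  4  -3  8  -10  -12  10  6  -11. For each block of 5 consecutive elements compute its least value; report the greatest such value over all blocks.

1

Window mins for each of the 16 positions:
(14, -5, -2, 10, -6) → min -6
(-5, -2, 10, -6, 12) → min -6
(-2, 10, -6, 12, -11) → min -11
(10, -6, 12, -11, 3) → min -11
(-6, 12, -11, 3, 4) → min -11
(12, -11, 3, 4, 10) → min -11
(-11, 3, 4, 10, 14) → min -11
(3, 4, 10, 14, 1) → min 1
(4, 10, 14, 1, 4) → min 1
(10, 14, 1, 4, -3) → min -3
(14, 1, 4, -3, 8) → min -3
(1, 4, -3, 8, -10) → min -10
(4, -3, 8, -10, -12) → min -12
(-3, 8, -10, -12, 10) → min -12
(8, -10, -12, 10, 6) → min -12
(-10, -12, 10, 6, -11) → min -12
Greatest of these is 1.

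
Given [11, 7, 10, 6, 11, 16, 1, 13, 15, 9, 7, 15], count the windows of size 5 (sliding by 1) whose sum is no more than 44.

1

[11, 7, 10, 6, 11] → sum 45
[7, 10, 6, 11, 16] → sum 50
[10, 6, 11, 16, 1] → sum 44  ≤ 44 ✓
[6, 11, 16, 1, 13] → sum 47
[11, 16, 1, 13, 15] → sum 56
[16, 1, 13, 15, 9] → sum 54
[1, 13, 15, 9, 7] → sum 45
[13, 15, 9, 7, 15] → sum 59
1 window satisfy the condition.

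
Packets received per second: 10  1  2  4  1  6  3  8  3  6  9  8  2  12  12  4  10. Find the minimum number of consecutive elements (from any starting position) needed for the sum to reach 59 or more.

8

add 10: running sum 10 < 59
add 1: running sum 11 < 59
add 2: running sum 13 < 59
add 4: running sum 17 < 59
add 1: running sum 18 < 59
add 6: running sum 24 < 59
add 3: running sum 27 < 59
add 8: running sum 35 < 59
add 3: running sum 38 < 59
add 6: running sum 44 < 59
add 9: running sum 53 < 59
end 11: [10, 1, 2, 4, 1, 6, 3, 8, 3, 6, 9, 8] sum 61, len 12
end 12: [10, 1, 2, 4, 1, 6, 3, 8, 3, 6, 9, 8, 2] sum 63, len 13
end 13: [4, 1, 6, 3, 8, 3, 6, 9, 8, 2, 12] sum 62, len 11
end 14: [8, 3, 6, 9, 8, 2, 12, 12] sum 60, len 8
end 15: [8, 3, 6, 9, 8, 2, 12, 12, 4] sum 64, len 9
end 16: [6, 9, 8, 2, 12, 12, 4, 10] sum 63, len 8
Shortest qualifying length: 8.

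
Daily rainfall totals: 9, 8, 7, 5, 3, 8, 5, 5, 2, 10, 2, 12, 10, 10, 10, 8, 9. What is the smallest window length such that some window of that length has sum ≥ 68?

add 9: running sum 9 < 68
add 8: running sum 17 < 68
add 7: running sum 24 < 68
add 5: running sum 29 < 68
add 3: running sum 32 < 68
add 8: running sum 40 < 68
add 5: running sum 45 < 68
add 5: running sum 50 < 68
add 2: running sum 52 < 68
add 10: running sum 62 < 68
add 2: running sum 64 < 68
end 11: [9, 8, 7, 5, 3, 8, 5, 5, 2, 10, 2, 12] sum 76, len 12
end 12: [7, 5, 3, 8, 5, 5, 2, 10, 2, 12, 10] sum 69, len 11
end 13: [5, 3, 8, 5, 5, 2, 10, 2, 12, 10, 10] sum 72, len 11
end 14: [8, 5, 5, 2, 10, 2, 12, 10, 10, 10] sum 74, len 10
end 15: [5, 2, 10, 2, 12, 10, 10, 10, 8] sum 69, len 9
end 16: [10, 2, 12, 10, 10, 10, 8, 9] sum 71, len 8
Shortest qualifying length: 8.

8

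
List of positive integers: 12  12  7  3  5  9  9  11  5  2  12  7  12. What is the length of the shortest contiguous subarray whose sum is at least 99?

add 12: running sum 12 < 99
add 12: running sum 24 < 99
add 7: running sum 31 < 99
add 3: running sum 34 < 99
add 5: running sum 39 < 99
add 9: running sum 48 < 99
add 9: running sum 57 < 99
add 11: running sum 68 < 99
add 5: running sum 73 < 99
add 2: running sum 75 < 99
add 12: running sum 87 < 99
add 7: running sum 94 < 99
end 12: [12, 12, 7, 3, 5, 9, 9, 11, 5, 2, 12, 7, 12] sum 106, len 13
Shortest qualifying length: 13.

13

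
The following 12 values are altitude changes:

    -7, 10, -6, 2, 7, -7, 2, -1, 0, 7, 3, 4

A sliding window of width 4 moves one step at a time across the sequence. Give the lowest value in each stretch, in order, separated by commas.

Sliding a size-4 window across the 12 values:
[-7, 10, -6, 2] → min -7
[10, -6, 2, 7] → min -6
[-6, 2, 7, -7] → min -7
[2, 7, -7, 2] → min -7
[7, -7, 2, -1] → min -7
[-7, 2, -1, 0] → min -7
[2, -1, 0, 7] → min -1
[-1, 0, 7, 3] → min -1
[0, 7, 3, 4] → min 0

-7, -6, -7, -7, -7, -7, -1, -1, 0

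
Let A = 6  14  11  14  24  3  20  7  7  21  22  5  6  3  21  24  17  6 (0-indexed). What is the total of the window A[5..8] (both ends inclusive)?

37

Elements at indices 5..8: 3, 20, 7, 7
sum(3, 20, 7, 7) = 37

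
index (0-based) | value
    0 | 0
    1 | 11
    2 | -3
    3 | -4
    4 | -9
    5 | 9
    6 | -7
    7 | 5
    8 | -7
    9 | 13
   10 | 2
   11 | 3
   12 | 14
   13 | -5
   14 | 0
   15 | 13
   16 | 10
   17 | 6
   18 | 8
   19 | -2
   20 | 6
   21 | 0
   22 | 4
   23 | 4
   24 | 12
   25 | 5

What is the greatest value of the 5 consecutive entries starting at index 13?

Elements at indices 13..17: -5, 0, 13, 10, 6
max(-5, 0, 13, 10, 6) = 13

13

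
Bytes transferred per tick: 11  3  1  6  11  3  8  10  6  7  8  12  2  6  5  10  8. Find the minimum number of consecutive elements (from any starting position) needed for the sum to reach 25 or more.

add 11: running sum 11 < 25
add 3: running sum 14 < 25
add 1: running sum 15 < 25
add 6: running sum 21 < 25
add 11: shortest ending here [11, 3, 1, 6, 11] sum 32, len 5
add 3: shortest ending here [11, 3, 1, 6, 11, 3] sum 35, len 6
add 8: shortest ending here [6, 11, 3, 8] sum 28, len 4
add 10: shortest ending here [11, 3, 8, 10] sum 32, len 4
add 6: shortest ending here [3, 8, 10, 6] sum 27, len 4
add 7: shortest ending here [8, 10, 6, 7] sum 31, len 4
add 8: shortest ending here [10, 6, 7, 8] sum 31, len 4
add 12: shortest ending here [7, 8, 12] sum 27, len 3
add 2: shortest ending here [7, 8, 12, 2] sum 29, len 4
add 6: shortest ending here [8, 12, 2, 6] sum 28, len 4
add 5: shortest ending here [12, 2, 6, 5] sum 25, len 4
add 10: shortest ending here [12, 2, 6, 5, 10] sum 35, len 5
add 8: shortest ending here [6, 5, 10, 8] sum 29, len 4
Shortest qualifying length: 3.

3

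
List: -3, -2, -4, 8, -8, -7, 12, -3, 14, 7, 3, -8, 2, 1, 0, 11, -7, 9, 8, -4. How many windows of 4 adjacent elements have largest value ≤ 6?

(-3, -2, -4, 8) → max 8
(-2, -4, 8, -8) → max 8
(-4, 8, -8, -7) → max 8
(8, -8, -7, 12) → max 12
(-8, -7, 12, -3) → max 12
(-7, 12, -3, 14) → max 14
(12, -3, 14, 7) → max 14
(-3, 14, 7, 3) → max 14
(14, 7, 3, -8) → max 14
(7, 3, -8, 2) → max 7
(3, -8, 2, 1) → max 3  ≤ 6 ✓
(-8, 2, 1, 0) → max 2  ≤ 6 ✓
(2, 1, 0, 11) → max 11
(1, 0, 11, -7) → max 11
(0, 11, -7, 9) → max 11
(11, -7, 9, 8) → max 11
(-7, 9, 8, -4) → max 9
2 windows satisfy the condition.

2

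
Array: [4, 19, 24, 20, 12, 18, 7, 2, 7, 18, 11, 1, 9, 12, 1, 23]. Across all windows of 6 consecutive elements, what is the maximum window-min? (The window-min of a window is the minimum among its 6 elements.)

Window mins for each of the 11 positions:
[4, 19, 24, 20, 12, 18] → min 4
[19, 24, 20, 12, 18, 7] → min 7
[24, 20, 12, 18, 7, 2] → min 2
[20, 12, 18, 7, 2, 7] → min 2
[12, 18, 7, 2, 7, 18] → min 2
[18, 7, 2, 7, 18, 11] → min 2
[7, 2, 7, 18, 11, 1] → min 1
[2, 7, 18, 11, 1, 9] → min 1
[7, 18, 11, 1, 9, 12] → min 1
[18, 11, 1, 9, 12, 1] → min 1
[11, 1, 9, 12, 1, 23] → min 1
Maximum of these is 7.

7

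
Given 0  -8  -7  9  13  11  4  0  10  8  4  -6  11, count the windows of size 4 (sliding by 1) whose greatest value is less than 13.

6

[0, -8, -7, 9] → max 9  < 13 ✓
[-8, -7, 9, 13] → max 13
[-7, 9, 13, 11] → max 13
[9, 13, 11, 4] → max 13
[13, 11, 4, 0] → max 13
[11, 4, 0, 10] → max 11  < 13 ✓
[4, 0, 10, 8] → max 10  < 13 ✓
[0, 10, 8, 4] → max 10  < 13 ✓
[10, 8, 4, -6] → max 10  < 13 ✓
[8, 4, -6, 11] → max 11  < 13 ✓
6 windows satisfy the condition.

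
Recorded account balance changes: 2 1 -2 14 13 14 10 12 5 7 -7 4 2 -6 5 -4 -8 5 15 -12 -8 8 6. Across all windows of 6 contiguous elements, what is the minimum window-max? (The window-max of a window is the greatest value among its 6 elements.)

5

[2, 1, -2, 14, 13, 14] → max 14
[1, -2, 14, 13, 14, 10] → max 14
[-2, 14, 13, 14, 10, 12] → max 14
[14, 13, 14, 10, 12, 5] → max 14
[13, 14, 10, 12, 5, 7] → max 14
[14, 10, 12, 5, 7, -7] → max 14
[10, 12, 5, 7, -7, 4] → max 12
[12, 5, 7, -7, 4, 2] → max 12
[5, 7, -7, 4, 2, -6] → max 7
[7, -7, 4, 2, -6, 5] → max 7
[-7, 4, 2, -6, 5, -4] → max 5
[4, 2, -6, 5, -4, -8] → max 5
[2, -6, 5, -4, -8, 5] → max 5
[-6, 5, -4, -8, 5, 15] → max 15
[5, -4, -8, 5, 15, -12] → max 15
[-4, -8, 5, 15, -12, -8] → max 15
[-8, 5, 15, -12, -8, 8] → max 15
[5, 15, -12, -8, 8, 6] → max 15
Minimum of these is 5.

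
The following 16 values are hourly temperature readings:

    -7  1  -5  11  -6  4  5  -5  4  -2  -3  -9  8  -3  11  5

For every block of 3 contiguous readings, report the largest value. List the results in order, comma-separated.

1, 11, 11, 11, 5, 5, 5, 4, 4, -2, 8, 8, 11, 11

Sliding a size-3 window across the 16 values:
(-7, 1, -5) → max 1
(1, -5, 11) → max 11
(-5, 11, -6) → max 11
(11, -6, 4) → max 11
(-6, 4, 5) → max 5
(4, 5, -5) → max 5
(5, -5, 4) → max 5
(-5, 4, -2) → max 4
(4, -2, -3) → max 4
(-2, -3, -9) → max -2
(-3, -9, 8) → max 8
(-9, 8, -3) → max 8
(8, -3, 11) → max 11
(-3, 11, 5) → max 11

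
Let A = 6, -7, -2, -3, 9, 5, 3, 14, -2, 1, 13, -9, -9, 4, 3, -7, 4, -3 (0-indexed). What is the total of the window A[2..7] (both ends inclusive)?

Elements at indices 2..7: -2, -3, 9, 5, 3, 14
sum(-2, -3, 9, 5, 3, 14) = 26

26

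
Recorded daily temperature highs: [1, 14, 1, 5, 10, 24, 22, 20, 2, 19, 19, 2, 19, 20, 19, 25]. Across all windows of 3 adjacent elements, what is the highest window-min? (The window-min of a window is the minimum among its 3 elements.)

[1, 14, 1] → min 1
[14, 1, 5] → min 1
[1, 5, 10] → min 1
[5, 10, 24] → min 5
[10, 24, 22] → min 10
[24, 22, 20] → min 20
[22, 20, 2] → min 2
[20, 2, 19] → min 2
[2, 19, 19] → min 2
[19, 19, 2] → min 2
[19, 2, 19] → min 2
[2, 19, 20] → min 2
[19, 20, 19] → min 19
[20, 19, 25] → min 19
Highest of these is 20.

20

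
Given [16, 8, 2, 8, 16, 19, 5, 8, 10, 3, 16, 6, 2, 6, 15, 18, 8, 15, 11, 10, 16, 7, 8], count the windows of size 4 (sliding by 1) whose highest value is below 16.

3

(16, 8, 2, 8) → max 16
(8, 2, 8, 16) → max 16
(2, 8, 16, 19) → max 19
(8, 16, 19, 5) → max 19
(16, 19, 5, 8) → max 19
(19, 5, 8, 10) → max 19
(5, 8, 10, 3) → max 10  < 16 ✓
(8, 10, 3, 16) → max 16
(10, 3, 16, 6) → max 16
(3, 16, 6, 2) → max 16
(16, 6, 2, 6) → max 16
(6, 2, 6, 15) → max 15  < 16 ✓
(2, 6, 15, 18) → max 18
(6, 15, 18, 8) → max 18
(15, 18, 8, 15) → max 18
(18, 8, 15, 11) → max 18
(8, 15, 11, 10) → max 15  < 16 ✓
(15, 11, 10, 16) → max 16
(11, 10, 16, 7) → max 16
(10, 16, 7, 8) → max 16
3 windows satisfy the condition.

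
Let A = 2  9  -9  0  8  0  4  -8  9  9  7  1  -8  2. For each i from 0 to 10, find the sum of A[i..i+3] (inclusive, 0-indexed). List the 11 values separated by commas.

2 9 -9 0 → sum 2
9 -9 0 8 → sum 8
-9 0 8 0 → sum -1
0 8 0 4 → sum 12
8 0 4 -8 → sum 4
0 4 -8 9 → sum 5
4 -8 9 9 → sum 14
-8 9 9 7 → sum 17
9 9 7 1 → sum 26
9 7 1 -8 → sum 9
7 1 -8 2 → sum 2

2, 8, -1, 12, 4, 5, 14, 17, 26, 9, 2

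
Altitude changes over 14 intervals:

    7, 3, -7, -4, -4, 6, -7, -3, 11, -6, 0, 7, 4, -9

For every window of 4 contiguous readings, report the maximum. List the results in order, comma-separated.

7, 3, 6, 6, 6, 11, 11, 11, 11, 7, 7

Sliding a size-4 window across the 14 values:
(7, 3, -7, -4) → max 7
(3, -7, -4, -4) → max 3
(-7, -4, -4, 6) → max 6
(-4, -4, 6, -7) → max 6
(-4, 6, -7, -3) → max 6
(6, -7, -3, 11) → max 11
(-7, -3, 11, -6) → max 11
(-3, 11, -6, 0) → max 11
(11, -6, 0, 7) → max 11
(-6, 0, 7, 4) → max 7
(0, 7, 4, -9) → max 7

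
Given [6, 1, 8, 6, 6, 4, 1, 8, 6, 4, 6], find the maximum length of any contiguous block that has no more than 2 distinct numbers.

add 6: window [6] (1 distinct), len 1
add 1: window [6, 1] (2 distinct), len 2
add 8: window [1, 8] (2 distinct), len 2
add 6: window [8, 6] (2 distinct), len 2
add 6: window [8, 6, 6] (2 distinct), len 3
add 4: window [6, 6, 4] (2 distinct), len 3
add 1: window [4, 1] (2 distinct), len 2
add 8: window [1, 8] (2 distinct), len 2
add 6: window [8, 6] (2 distinct), len 2
add 4: window [6, 4] (2 distinct), len 2
add 6: window [6, 4, 6] (2 distinct), len 3
Longest length with ≤2 distinct: 3.

3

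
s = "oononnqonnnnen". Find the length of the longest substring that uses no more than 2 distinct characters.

add o: window [o] (1 distinct), len 1
add o: window [o, o] (1 distinct), len 2
add n: window [o, o, n] (2 distinct), len 3
add o: window [o, o, n, o] (2 distinct), len 4
add n: window [o, o, n, o, n] (2 distinct), len 5
add n: window [o, o, n, o, n, n] (2 distinct), len 6
add q: window [n, n, q] (2 distinct), len 3
add o: window [q, o] (2 distinct), len 2
add n: window [o, n] (2 distinct), len 2
add n: window [o, n, n] (2 distinct), len 3
add n: window [o, n, n, n] (2 distinct), len 4
add n: window [o, n, n, n, n] (2 distinct), len 5
add e: window [n, n, n, n, e] (2 distinct), len 5
add n: window [n, n, n, n, e, n] (2 distinct), len 6
Longest length with ≤2 distinct: 6.

6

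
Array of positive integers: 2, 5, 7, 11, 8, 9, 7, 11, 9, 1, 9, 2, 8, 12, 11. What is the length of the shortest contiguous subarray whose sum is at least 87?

add 2: running sum 2 < 87
add 5: running sum 7 < 87
add 7: running sum 14 < 87
add 11: running sum 25 < 87
add 8: running sum 33 < 87
add 9: running sum 42 < 87
add 7: running sum 49 < 87
add 11: running sum 60 < 87
add 9: running sum 69 < 87
add 1: running sum 70 < 87
add 9: running sum 79 < 87
add 2: running sum 81 < 87
add 8: shortest ending here [5, 7, 11, 8, 9, 7, 11, 9, 1, 9, 2, 8] sum 87, len 12
add 12: shortest ending here [11, 8, 9, 7, 11, 9, 1, 9, 2, 8, 12] sum 87, len 11
add 11: shortest ending here [8, 9, 7, 11, 9, 1, 9, 2, 8, 12, 11] sum 87, len 11
Shortest qualifying length: 11.

11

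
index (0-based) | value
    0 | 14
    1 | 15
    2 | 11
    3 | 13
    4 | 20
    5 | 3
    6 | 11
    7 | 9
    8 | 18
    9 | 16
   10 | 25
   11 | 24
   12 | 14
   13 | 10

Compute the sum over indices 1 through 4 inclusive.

59

Elements at indices 1..4: 15, 11, 13, 20
sum(15, 11, 13, 20) = 59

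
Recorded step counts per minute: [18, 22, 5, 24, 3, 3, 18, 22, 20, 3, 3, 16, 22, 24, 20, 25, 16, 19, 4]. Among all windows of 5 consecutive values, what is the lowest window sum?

53

Window sums for each of the 15 positions:
[18, 22, 5, 24, 3] → sum 72
[22, 5, 24, 3, 3] → sum 57
[5, 24, 3, 3, 18] → sum 53
[24, 3, 3, 18, 22] → sum 70
[3, 3, 18, 22, 20] → sum 66
[3, 18, 22, 20, 3] → sum 66
[18, 22, 20, 3, 3] → sum 66
[22, 20, 3, 3, 16] → sum 64
[20, 3, 3, 16, 22] → sum 64
[3, 3, 16, 22, 24] → sum 68
[3, 16, 22, 24, 20] → sum 85
[16, 22, 24, 20, 25] → sum 107
[22, 24, 20, 25, 16] → sum 107
[24, 20, 25, 16, 19] → sum 104
[20, 25, 16, 19, 4] → sum 84
Lowest of these is 53.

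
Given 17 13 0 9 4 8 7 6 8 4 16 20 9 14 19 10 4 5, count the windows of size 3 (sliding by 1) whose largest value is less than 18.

17 13 0 → max 17  < 18 ✓
13 0 9 → max 13  < 18 ✓
0 9 4 → max 9  < 18 ✓
9 4 8 → max 9  < 18 ✓
4 8 7 → max 8  < 18 ✓
8 7 6 → max 8  < 18 ✓
7 6 8 → max 8  < 18 ✓
6 8 4 → max 8  < 18 ✓
8 4 16 → max 16  < 18 ✓
4 16 20 → max 20
16 20 9 → max 20
20 9 14 → max 20
9 14 19 → max 19
14 19 10 → max 19
19 10 4 → max 19
10 4 5 → max 10  < 18 ✓
10 windows satisfy the condition.

10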